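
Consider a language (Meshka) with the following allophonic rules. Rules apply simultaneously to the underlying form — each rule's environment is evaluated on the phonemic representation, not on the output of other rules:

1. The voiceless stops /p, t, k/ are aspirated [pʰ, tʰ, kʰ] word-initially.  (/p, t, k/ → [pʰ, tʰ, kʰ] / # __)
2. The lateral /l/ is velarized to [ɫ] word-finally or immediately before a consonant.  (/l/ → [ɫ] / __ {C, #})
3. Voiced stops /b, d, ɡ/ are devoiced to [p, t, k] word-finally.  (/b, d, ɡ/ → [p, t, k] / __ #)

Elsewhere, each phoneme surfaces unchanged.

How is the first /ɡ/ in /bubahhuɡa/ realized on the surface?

[ɡ]

/ɡ/ (between /u/ and /a/) is in the target of rule 3 but the environment (word-finally) is not met → [ɡ].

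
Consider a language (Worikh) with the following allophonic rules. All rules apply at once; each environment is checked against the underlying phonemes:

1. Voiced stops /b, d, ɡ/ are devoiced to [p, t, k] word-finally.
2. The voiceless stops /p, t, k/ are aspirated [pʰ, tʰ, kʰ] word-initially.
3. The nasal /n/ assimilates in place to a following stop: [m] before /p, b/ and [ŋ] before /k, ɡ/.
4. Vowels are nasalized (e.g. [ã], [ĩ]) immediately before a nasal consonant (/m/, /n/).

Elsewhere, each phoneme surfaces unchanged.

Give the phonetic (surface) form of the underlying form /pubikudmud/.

[pʰubikudmut]

/p/ — word-initial, word-initially — surfaces as [pʰ] (rule 2).
/u/ (between /p/ and /b/) fails the environment for rule 4, so it stays [u].
/b/ (between /u/ and /i/): rule 1 targets it, but not word-finally → unchanged [b].
/i/ (between /b/ and /k/) fails the environment for rule 4, so it stays [i].
/k/ (between /i/ and /u/) is in the target of rule 2 but the environment (word-initially) is not met → [k].
/u/ (between /k/ and /d/) fails the environment for rule 4, so it stays [u].
/d/ (between /u/ and /m/) is in the target of rule 1 but the environment (word-finally) is not met → [d].
/m/ (between /d/ and /u/): no rule targets it → [m].
/u/ (between /m/ and /d/): rule 4 targets it, but not before a nasal consonant → unchanged [u].
/d/ — word-final, word-finally — surfaces as [t] (rule 1).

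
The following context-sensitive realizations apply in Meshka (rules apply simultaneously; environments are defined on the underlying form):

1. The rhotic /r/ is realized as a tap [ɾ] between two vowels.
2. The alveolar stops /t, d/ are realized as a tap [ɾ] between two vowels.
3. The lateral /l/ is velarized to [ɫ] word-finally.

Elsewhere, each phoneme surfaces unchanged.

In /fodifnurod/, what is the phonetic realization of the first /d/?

[ɾ]

/d/ — between /o/ and /i/, between two vowels — surfaces as [ɾ] (rule 2).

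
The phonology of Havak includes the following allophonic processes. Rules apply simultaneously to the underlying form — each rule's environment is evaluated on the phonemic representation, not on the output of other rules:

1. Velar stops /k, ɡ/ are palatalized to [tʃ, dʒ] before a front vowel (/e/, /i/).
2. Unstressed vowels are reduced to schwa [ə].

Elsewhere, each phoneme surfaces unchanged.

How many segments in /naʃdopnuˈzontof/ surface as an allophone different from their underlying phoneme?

Segments that undergo a rule: /a/ → [ə] (rule 2); /o/ → [ə] (rule 2); /u/ → [ə] (rule 2); /o/ → [ə] (rule 2).
All other segments surface unchanged.

4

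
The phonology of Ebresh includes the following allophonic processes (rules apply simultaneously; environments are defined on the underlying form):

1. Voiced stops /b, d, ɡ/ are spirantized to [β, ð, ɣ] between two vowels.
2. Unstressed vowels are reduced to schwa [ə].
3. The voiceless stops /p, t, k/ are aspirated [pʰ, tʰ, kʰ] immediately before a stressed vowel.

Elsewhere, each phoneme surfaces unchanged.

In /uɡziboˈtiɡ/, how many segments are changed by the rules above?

Segments that undergo a rule: /u/ → [ə] (rule 2); /i/ → [ə] (rule 2); /b/ → [β] (rule 1); /o/ → [ə] (rule 2); /t/ → [tʰ] (rule 3).
All other segments surface unchanged.

5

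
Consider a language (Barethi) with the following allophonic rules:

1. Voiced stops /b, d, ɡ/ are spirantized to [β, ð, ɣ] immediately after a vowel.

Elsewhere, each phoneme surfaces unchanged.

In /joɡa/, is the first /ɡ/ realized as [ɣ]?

/ɡ/ — between /o/ and /a/, immediately after a vowel — surfaces as [ɣ] (rule 1).
The actual realization is [ɣ], which matches [ɣ].

Yes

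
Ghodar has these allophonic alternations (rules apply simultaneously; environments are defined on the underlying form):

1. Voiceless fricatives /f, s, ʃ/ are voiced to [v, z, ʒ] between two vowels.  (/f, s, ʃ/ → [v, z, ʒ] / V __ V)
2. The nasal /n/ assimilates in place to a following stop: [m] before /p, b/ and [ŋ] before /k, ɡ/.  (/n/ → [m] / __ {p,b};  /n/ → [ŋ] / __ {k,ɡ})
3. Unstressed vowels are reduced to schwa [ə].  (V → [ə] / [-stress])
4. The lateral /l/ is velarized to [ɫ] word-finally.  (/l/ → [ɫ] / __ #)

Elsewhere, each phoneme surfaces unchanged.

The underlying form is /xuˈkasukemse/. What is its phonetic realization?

/x/ (word-initial) is unaffected → [x].
/u/ meets the environment for rule 3 (in an unstressed syllable) → [ə].
/k/ (between /u/ and /a/) is unaffected → [k].
/a/ (between /k/ and /s/) is in the target of rule 3 but the environment (in an unstressed syllable) is not met → [a].
/s/ (between /a/ and /u/) occurs between two vowels → [z] by rule 1.
Rule 3 applies to /u/ (between /s/ and /k/: in an unstressed syllable) → [ə].
/k/ (between /u/ and /e/) is unaffected → [k].
/e/ (between /k/ and /m/) occurs in an unstressed syllable → [ə] by rule 3.
/m/ — not in any rule's target class → [m].
/s/ (between /m/ and /e/) fails the environment for rule 1, so it stays [s].
/e/ meets the environment for rule 3 (in an unstressed syllable) → [ə].

[xəˈkazəkəmsə]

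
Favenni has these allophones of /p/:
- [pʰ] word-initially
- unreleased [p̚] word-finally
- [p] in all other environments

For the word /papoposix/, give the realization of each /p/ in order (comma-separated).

[pʰ], [p], [p]

Occurrence 1 (position 1): word-initially → [pʰ].
Occurrence 2 (position 3): no conditioning environment matches → elsewhere allophone [p].
Occurrence 3 (position 5): no conditioning environment matches → elsewhere allophone [p].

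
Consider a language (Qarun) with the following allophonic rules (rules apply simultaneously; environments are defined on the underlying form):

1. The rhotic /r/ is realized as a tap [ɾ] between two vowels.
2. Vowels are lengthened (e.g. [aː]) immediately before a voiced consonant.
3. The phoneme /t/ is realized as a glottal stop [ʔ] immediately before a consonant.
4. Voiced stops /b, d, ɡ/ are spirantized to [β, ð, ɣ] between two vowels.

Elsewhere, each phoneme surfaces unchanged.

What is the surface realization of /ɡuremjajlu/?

/ɡ/ (word-initial) fails the environment for rule 4, so it stays [ɡ].
Rule 2 applies to /u/ (between /ɡ/ and /r/: before a voiced consonant) → [uː].
/r/ meets the environment for rule 1 (between two vowels) → [ɾ].
/e/ meets the environment for rule 2 (before a voiced consonant) → [eː].
/m/ (between /e/ and /j/) is unaffected → [m].
/j/ (between /m/ and /a/): no rule targets it → [j].
/a/ — between /j/ and /j/, before a voiced consonant — surfaces as [aː] (rule 2).
/j/ stays [j].
/l/ stays [l].
/u/ (word-final) fails the environment for rule 2, so it stays [u].

[ɡuːɾeːmjaːjlu]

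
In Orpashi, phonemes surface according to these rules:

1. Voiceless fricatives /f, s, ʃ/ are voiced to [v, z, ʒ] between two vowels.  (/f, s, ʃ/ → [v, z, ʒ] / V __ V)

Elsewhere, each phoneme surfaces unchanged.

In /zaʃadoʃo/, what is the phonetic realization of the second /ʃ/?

[ʒ]

/ʃ/ — between /o/ and /o/, between two vowels — surfaces as [ʒ] (rule 1).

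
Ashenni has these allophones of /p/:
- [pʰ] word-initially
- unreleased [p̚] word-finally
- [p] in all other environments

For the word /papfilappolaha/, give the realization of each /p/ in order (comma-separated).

[pʰ], [p], [p], [p]

Occurrence 1 (position 1): word-initially → [pʰ].
Occurrence 2 (position 3): no conditioning environment matches → elsewhere allophone [p].
Occurrence 3 (position 8): no conditioning environment matches → elsewhere allophone [p].
Occurrence 4 (position 9): no conditioning environment matches → elsewhere allophone [p].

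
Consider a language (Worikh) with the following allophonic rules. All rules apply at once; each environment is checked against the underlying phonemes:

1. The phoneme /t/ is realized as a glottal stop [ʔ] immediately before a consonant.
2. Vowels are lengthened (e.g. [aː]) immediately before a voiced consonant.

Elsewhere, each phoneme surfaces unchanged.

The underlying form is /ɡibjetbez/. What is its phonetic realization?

[ɡiːbjeʔbeːz]

/ɡ/ stays [ɡ].
/i/ meets the environment for rule 2 (before a voiced consonant) → [iː].
/b/ (between /i/ and /j/) is unaffected → [b].
/j/ stays [j].
/e/ (between /j/ and /t/): rule 2 targets it, but not before a voiced consonant → unchanged [e].
/t/ (between /e/ and /b/) occurs immediately before a consonant → [ʔ] by rule 1.
/b/ (between /t/ and /e/) is unaffected → [b].
/e/ (between /b/ and /z/) occurs before a voiced consonant → [eː] by rule 2.
/z/ — not in any rule's target class → [z].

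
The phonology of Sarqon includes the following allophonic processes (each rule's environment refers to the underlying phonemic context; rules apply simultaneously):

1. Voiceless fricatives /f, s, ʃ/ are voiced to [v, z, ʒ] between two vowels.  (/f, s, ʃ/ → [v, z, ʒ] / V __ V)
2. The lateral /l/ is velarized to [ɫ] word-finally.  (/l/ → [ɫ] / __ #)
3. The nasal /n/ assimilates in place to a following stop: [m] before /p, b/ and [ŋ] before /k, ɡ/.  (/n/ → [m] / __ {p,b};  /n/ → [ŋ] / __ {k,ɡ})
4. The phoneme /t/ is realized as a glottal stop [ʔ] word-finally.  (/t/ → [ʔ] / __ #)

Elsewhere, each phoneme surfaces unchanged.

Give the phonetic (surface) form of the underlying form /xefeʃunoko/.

/f/ (between /e/ and /e/): between two vowels, so rule 1 applies → [v].
/ʃ/ meets the environment for rule 1 (between two vowels) → [ʒ].
/n/ — between /u/ and /o/; rule 3 does not apply here → [n].

[xeveʒunoko]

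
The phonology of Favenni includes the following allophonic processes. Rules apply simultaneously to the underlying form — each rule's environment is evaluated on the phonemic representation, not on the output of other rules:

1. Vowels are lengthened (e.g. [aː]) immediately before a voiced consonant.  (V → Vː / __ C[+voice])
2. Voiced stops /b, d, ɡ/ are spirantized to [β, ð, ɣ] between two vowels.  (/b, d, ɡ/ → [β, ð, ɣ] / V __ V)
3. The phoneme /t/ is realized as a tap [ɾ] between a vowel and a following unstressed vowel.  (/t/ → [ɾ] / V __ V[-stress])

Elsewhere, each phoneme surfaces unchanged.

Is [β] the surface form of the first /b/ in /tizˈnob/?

/b/ — word-final; rule 2 does not apply here → [b].
The actual realization is [b], not [β].

No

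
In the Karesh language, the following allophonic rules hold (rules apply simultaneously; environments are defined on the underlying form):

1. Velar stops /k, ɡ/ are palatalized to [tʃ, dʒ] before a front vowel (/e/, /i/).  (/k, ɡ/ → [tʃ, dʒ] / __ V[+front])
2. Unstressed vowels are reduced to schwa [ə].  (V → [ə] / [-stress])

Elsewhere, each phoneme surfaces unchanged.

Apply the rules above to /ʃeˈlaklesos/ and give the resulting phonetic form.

/ʃ/ — not in any rule's target class → [ʃ].
/e/ (between /ʃ/ and /l/): in an unstressed syllable, so rule 2 applies → [ə].
/l/ — not in any rule's target class → [l].
/a/ (between /l/ and /k/): rule 2 targets it, but not in an unstressed syllable → unchanged [a].
/k/ (between /a/ and /l/) fails the environment for rule 1, so it stays [k].
/l/ (between /k/ and /e/) is unaffected → [l].
/e/ (between /l/ and /s/): in an unstressed syllable, so rule 2 applies → [ə].
/s/ — not in any rule's target class → [s].
Rule 2 applies to /o/ (between /s/ and /s/: in an unstressed syllable) → [ə].
/s/ (word-final): no rule targets it → [s].

[ʃəˈlakləsəs]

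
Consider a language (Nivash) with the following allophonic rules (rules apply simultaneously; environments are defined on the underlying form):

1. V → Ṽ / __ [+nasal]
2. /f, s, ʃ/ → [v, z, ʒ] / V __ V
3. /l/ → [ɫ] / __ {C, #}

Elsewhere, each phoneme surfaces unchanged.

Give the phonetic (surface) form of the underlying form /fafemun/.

/f/ (word-initial) fails the environment for rule 2, so it stays [f].
/a/ (between /f/ and /f/): rule 1 targets it, but not before a nasal consonant → unchanged [a].
Rule 2 applies to /f/ (between /a/ and /e/: between two vowels) → [v].
Rule 1 applies to /e/ (between /f/ and /m/: before a nasal consonant) → [ẽ].
/m/ (between /e/ and /u/): no rule targets it → [m].
/u/ (between /m/ and /n/): before a nasal consonant, so rule 1 applies → [ũ].
/n/ — not in any rule's target class → [n].

[favẽmũn]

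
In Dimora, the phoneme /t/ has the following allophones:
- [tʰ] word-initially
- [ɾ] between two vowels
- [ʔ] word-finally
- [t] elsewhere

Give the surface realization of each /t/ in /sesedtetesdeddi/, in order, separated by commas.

[t], [ɾ]

Occurrence 1 (position 6): no conditioning environment matches → elsewhere allophone [t].
Occurrence 2 (position 8): between two vowels → [ɾ].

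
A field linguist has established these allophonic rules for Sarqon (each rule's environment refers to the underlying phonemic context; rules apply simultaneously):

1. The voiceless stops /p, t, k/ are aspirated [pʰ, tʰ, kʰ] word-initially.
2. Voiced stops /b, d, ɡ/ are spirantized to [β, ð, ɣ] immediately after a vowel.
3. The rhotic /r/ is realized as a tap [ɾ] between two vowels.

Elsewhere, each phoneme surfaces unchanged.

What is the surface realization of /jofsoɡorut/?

/j/ (word-initial) is unaffected → [j].
/o/ stays [o].
/f/ (between /o/ and /s/): no rule targets it → [f].
/s/ (between /f/ and /o/): no rule targets it → [s].
/o/ — not in any rule's target class → [o].
/ɡ/ meets the environment for rule 2 (immediately after a vowel) → [ɣ].
/o/ (between /ɡ/ and /r/): no rule targets it → [o].
/r/ — between /o/ and /u/, between two vowels — surfaces as [ɾ] (rule 3).
/u/ stays [u].
/t/ (word-final) is in the target of rule 1 but the environment (word-initially) is not met → [t].

[jofsoɣoɾut]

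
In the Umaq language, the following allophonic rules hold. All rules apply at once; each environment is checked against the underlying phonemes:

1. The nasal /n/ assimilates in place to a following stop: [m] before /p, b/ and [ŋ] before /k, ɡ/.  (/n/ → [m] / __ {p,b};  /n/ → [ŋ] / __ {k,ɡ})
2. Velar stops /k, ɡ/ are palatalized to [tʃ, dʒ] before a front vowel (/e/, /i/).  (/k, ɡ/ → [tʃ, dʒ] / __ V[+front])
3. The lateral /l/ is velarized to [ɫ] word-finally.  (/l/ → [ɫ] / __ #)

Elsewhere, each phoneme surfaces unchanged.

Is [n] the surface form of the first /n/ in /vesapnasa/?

/n/ (between /p/ and /a/) fails the environment for rule 1, so it stays [n].
The actual realization is [n], which matches [n].

Yes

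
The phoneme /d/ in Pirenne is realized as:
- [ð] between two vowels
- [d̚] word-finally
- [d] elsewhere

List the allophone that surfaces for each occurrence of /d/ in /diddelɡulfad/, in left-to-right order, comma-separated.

[d], [d], [d], [d̚]

Occurrence 1 (position 1): no conditioning environment matches → elsewhere allophone [d].
Occurrence 2 (position 3): no conditioning environment matches → elsewhere allophone [d].
Occurrence 3 (position 4): no conditioning environment matches → elsewhere allophone [d].
Occurrence 4 (position 12): word-finally → [d̚].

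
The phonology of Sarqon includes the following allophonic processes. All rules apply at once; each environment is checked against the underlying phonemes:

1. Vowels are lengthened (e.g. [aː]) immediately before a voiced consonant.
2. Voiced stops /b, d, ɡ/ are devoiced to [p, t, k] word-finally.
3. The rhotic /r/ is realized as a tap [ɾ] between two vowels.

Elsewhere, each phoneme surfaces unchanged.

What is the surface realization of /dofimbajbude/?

[dofiːmbaːjbuːde]

/d/ (word-initial) is in the target of rule 2 but the environment (word-finally) is not met → [d].
/o/ (between /d/ and /f/) fails the environment for rule 1, so it stays [o].
/i/ — between /f/ and /m/, before a voiced consonant — surfaces as [iː] (rule 1).
/b/ (between /m/ and /a/): rule 2 targets it, but not word-finally → unchanged [b].
/a/ — between /b/ and /j/, before a voiced consonant — surfaces as [aː] (rule 1).
/b/ — between /j/ and /u/; rule 2 does not apply here → [b].
Rule 1 applies to /u/ (between /b/ and /d/: before a voiced consonant) → [uː].
/d/ (between /u/ and /e/) fails the environment for rule 2, so it stays [d].
/e/ (word-final) fails the environment for rule 1, so it stays [e].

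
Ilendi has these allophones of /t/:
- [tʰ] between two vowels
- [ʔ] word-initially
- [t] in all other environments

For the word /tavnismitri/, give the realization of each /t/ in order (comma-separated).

[ʔ], [t]

Occurrence 1 (position 1): word-initially → [ʔ].
Occurrence 2 (position 9): no conditioning environment matches → elsewhere allophone [t].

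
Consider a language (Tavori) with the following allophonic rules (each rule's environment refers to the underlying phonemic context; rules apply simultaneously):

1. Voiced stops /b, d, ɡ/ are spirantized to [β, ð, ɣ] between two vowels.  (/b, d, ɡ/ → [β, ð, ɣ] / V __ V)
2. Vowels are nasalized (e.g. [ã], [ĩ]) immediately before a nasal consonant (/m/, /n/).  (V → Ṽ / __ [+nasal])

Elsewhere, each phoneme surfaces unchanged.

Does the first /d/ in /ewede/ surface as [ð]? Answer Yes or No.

Yes

Rule 1 applies to /d/ (between /e/ and /e/: between two vowels) → [ð].
The actual realization is [ð], which matches [ð].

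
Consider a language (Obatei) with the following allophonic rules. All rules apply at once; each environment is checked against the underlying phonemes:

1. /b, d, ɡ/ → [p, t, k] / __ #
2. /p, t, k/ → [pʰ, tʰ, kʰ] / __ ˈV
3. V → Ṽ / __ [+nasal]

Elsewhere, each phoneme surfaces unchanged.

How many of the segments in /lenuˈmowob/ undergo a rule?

3

Segments that undergo a rule: /e/ → [ẽ] (rule 3); /u/ → [ũ] (rule 3); /b/ → [p] (rule 1).
All other segments surface unchanged.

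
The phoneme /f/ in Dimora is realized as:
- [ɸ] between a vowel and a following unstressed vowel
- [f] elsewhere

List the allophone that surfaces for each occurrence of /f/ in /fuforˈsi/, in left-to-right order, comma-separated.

Occurrence 1 (position 1): no conditioning environment matches → elsewhere allophone [f].
Occurrence 2 (position 3): between a vowel and a following unstressed vowel → [ɸ].

[f], [ɸ]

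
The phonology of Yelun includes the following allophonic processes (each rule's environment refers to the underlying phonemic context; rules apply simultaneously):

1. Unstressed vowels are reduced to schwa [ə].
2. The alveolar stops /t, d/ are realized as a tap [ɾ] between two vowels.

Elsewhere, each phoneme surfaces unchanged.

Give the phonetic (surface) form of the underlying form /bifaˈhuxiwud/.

/b/ — not in any rule's target class → [b].
Rule 1 applies to /i/ (between /b/ and /f/: in an unstressed syllable) → [ə].
/f/ stays [f].
/a/ meets the environment for rule 1 (in an unstressed syllable) → [ə].
/h/ (between /a/ and /u/) is unaffected → [h].
/u/ (between /h/ and /x/) is in the target of rule 1 but the environment (in an unstressed syllable) is not met → [u].
/x/ stays [x].
/i/ meets the environment for rule 1 (in an unstressed syllable) → [ə].
/w/ (between /i/ and /u/) is unaffected → [w].
/u/ (between /w/ and /d/): in an unstressed syllable, so rule 1 applies → [ə].
/d/ (word-final): rule 2 targets it, but not between two vowels → unchanged [d].

[bəfəˈhuxəwəd]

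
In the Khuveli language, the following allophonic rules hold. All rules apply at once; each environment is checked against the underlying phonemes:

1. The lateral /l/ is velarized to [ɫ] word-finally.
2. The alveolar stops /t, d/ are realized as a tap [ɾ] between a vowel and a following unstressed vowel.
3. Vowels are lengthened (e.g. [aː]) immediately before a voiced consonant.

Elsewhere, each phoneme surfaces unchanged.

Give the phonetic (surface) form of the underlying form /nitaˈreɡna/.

[niɾaːˈreːɡna]

/n/ (word-initial): no rule targets it → [n].
/i/ (between /n/ and /t/) is in the target of rule 3 but the environment (before a voiced consonant) is not met → [i].
/t/ — between /i/ and /a/, between a vowel and a following unstressed vowel — surfaces as [ɾ] (rule 2).
Rule 3 applies to /a/ (between /t/ and /r/: before a voiced consonant) → [aː].
/r/ stays [r].
/e/ (between /r/ and /ɡ/) occurs before a voiced consonant → [eː] by rule 3.
/ɡ/ — not in any rule's target class → [ɡ].
/n/ (between /ɡ/ and /a/) is unaffected → [n].
/a/ (word-final): rule 3 targets it, but not before a voiced consonant → unchanged [a].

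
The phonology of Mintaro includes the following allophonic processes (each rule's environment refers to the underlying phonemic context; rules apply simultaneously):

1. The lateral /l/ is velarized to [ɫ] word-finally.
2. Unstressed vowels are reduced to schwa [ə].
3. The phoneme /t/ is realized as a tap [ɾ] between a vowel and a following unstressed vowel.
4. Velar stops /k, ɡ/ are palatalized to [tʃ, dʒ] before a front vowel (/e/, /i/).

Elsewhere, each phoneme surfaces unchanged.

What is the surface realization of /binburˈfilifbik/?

/b/ stays [b].
/i/ meets the environment for rule 2 (in an unstressed syllable) → [ə].
/n/ stays [n].
/b/ (between /n/ and /u/): no rule targets it → [b].
/u/ meets the environment for rule 2 (in an unstressed syllable) → [ə].
/r/ stays [r].
/f/ (between /r/ and /i/) is unaffected → [f].
/i/ (between /f/ and /l/): rule 2 targets it, but not in an unstressed syllable → unchanged [i].
/l/ (between /i/ and /i/) is in the target of rule 1 but the environment (word-finally) is not met → [l].
/i/ meets the environment for rule 2 (in an unstressed syllable) → [ə].
/f/ (between /i/ and /b/) is unaffected → [f].
/b/ (between /f/ and /i/): no rule targets it → [b].
/i/ (between /b/ and /k/): in an unstressed syllable, so rule 2 applies → [ə].
/k/ — word-final; rule 4 does not apply here → [k].

[bənbərˈfiləfbək]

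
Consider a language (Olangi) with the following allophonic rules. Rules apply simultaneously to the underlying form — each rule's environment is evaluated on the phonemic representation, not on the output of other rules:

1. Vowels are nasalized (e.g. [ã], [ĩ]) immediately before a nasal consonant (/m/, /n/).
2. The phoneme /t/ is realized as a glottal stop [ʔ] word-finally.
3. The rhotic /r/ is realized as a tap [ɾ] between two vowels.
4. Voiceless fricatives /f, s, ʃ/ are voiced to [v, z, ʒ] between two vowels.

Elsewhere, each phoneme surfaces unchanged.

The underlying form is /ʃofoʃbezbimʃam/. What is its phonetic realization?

/ʃ/ (word-initial) fails the environment for rule 4, so it stays [ʃ].
/o/ — between /ʃ/ and /f/; rule 1 does not apply here → [o].
/f/ — between /o/ and /o/, between two vowels — surfaces as [v] (rule 4).
/o/ (between /f/ and /ʃ/) fails the environment for rule 1, so it stays [o].
/ʃ/ (between /o/ and /b/) is in the target of rule 4 but the environment (between two vowels) is not met → [ʃ].
/b/ (between /ʃ/ and /e/) is unaffected → [b].
/e/ — between /b/ and /z/; rule 1 does not apply here → [e].
/z/ — not in any rule's target class → [z].
/b/ — not in any rule's target class → [b].
Rule 1 applies to /i/ (between /b/ and /m/: before a nasal consonant) → [ĩ].
/m/ (between /i/ and /ʃ/): no rule targets it → [m].
/ʃ/ (between /m/ and /a/) fails the environment for rule 4, so it stays [ʃ].
/a/ — between /ʃ/ and /m/, before a nasal consonant — surfaces as [ã] (rule 1).
/m/ — not in any rule's target class → [m].

[ʃovoʃbezbĩmʃãm]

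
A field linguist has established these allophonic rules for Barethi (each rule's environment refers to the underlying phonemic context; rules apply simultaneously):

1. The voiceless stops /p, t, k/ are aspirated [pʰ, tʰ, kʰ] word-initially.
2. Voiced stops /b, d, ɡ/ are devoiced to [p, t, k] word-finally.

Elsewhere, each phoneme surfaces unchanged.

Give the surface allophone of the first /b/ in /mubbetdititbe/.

[b]

/b/ (between /u/ and /b/) is in the target of rule 2 but the environment (word-finally) is not met → [b].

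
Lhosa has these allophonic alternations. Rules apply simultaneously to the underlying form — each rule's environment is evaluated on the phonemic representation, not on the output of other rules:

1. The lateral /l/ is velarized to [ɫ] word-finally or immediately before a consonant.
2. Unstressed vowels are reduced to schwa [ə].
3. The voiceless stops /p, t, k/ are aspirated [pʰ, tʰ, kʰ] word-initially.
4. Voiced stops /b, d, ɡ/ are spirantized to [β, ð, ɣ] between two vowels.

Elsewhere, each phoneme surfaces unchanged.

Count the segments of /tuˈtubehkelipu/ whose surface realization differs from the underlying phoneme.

7

Segments that undergo a rule: /t/ → [tʰ] (rule 3); /u/ → [ə] (rule 2); /b/ → [β] (rule 4); /e/ → [ə] (rule 2); /e/ → [ə] (rule 2); /i/ → [ə] (rule 2); /u/ → [ə] (rule 2).
All other segments surface unchanged.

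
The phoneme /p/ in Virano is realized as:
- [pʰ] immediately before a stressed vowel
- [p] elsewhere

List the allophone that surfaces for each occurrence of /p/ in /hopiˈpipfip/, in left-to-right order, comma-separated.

[p], [pʰ], [p], [p]

Occurrence 1 (position 3): no conditioning environment matches → elsewhere allophone [p].
Occurrence 2 (position 5): immediately before a stressed vowel → [pʰ].
Occurrence 3 (position 7): no conditioning environment matches → elsewhere allophone [p].
Occurrence 4 (position 10): no conditioning environment matches → elsewhere allophone [p].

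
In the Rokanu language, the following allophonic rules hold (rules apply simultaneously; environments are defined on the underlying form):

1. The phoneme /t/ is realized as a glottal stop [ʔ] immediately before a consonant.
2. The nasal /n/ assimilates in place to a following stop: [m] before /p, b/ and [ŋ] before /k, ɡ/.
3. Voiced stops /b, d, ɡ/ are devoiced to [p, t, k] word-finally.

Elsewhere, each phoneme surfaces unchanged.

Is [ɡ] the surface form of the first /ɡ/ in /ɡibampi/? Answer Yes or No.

Yes

/ɡ/ — word-initial; rule 3 does not apply here → [ɡ].
The actual realization is [ɡ], which matches [ɡ].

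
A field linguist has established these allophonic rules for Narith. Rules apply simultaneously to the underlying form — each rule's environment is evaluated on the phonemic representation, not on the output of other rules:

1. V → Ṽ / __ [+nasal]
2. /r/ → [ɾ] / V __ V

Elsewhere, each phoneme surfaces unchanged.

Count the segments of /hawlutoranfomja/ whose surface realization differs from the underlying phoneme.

Segments that undergo a rule: /r/ → [ɾ] (rule 2); /a/ → [ã] (rule 1); /o/ → [õ] (rule 1).
All other segments surface unchanged.

3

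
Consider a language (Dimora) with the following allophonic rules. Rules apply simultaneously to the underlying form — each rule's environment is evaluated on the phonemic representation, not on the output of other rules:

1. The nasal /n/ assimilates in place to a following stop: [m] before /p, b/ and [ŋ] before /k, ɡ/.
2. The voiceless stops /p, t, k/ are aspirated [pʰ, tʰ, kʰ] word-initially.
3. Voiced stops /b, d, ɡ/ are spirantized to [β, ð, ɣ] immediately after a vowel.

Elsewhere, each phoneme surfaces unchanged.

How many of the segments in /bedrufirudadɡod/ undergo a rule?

Segments that undergo a rule: /d/ → [ð] (rule 3); /d/ → [ð] (rule 3); /d/ → [ð] (rule 3); /d/ → [ð] (rule 3).
All other segments surface unchanged.

4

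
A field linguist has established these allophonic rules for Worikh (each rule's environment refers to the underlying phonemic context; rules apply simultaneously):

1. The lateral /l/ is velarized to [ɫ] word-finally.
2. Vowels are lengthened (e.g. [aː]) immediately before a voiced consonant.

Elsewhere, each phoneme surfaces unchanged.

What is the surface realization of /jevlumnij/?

/j/ — not in any rule's target class → [j].
/e/ — between /j/ and /v/, before a voiced consonant — surfaces as [eː] (rule 2).
/v/ stays [v].
/l/ (between /v/ and /u/) is in the target of rule 1 but the environment (word-finally) is not met → [l].
/u/ meets the environment for rule 2 (before a voiced consonant) → [uː].
/m/ (between /u/ and /n/) is unaffected → [m].
/n/ (between /m/ and /i/) is unaffected → [n].
/i/ (between /n/ and /j/): before a voiced consonant, so rule 2 applies → [iː].
/j/ (word-final): no rule targets it → [j].

[jeːvluːmniːj]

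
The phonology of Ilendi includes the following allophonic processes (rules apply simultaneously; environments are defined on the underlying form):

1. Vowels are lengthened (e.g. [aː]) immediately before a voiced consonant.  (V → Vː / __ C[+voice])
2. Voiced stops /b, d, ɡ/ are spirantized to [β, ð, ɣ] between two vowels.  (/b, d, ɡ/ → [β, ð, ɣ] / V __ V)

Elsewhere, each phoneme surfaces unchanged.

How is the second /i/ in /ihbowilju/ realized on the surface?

/i/ meets the environment for rule 1 (before a voiced consonant) → [iː].

[iː]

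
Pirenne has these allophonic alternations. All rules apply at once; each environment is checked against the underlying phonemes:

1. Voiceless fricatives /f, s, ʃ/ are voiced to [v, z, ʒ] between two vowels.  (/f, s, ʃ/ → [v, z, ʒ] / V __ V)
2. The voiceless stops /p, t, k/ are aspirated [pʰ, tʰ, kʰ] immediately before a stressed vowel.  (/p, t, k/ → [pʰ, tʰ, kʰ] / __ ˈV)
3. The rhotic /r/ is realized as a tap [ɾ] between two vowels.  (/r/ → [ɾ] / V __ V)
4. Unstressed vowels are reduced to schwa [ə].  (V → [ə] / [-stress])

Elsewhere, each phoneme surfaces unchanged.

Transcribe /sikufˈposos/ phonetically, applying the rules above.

/s/ (word-initial) is in the target of rule 1 but the environment (between two vowels) is not met → [s].
/i/ (between /s/ and /k/) occurs in an unstressed syllable → [ə] by rule 4.
/k/ — between /i/ and /u/; rule 2 does not apply here → [k].
Rule 4 applies to /u/ (between /k/ and /f/: in an unstressed syllable) → [ə].
/f/ (between /u/ and /p/) fails the environment for rule 1, so it stays [f].
Rule 2 applies to /p/ (between /f/ and /o/: immediately before a stressed vowel) → [pʰ].
/o/ — between /p/ and /s/; rule 4 does not apply here → [o].
/s/ (between /o/ and /o/): between two vowels, so rule 1 applies → [z].
Rule 4 applies to /o/ (between /s/ and /s/: in an unstressed syllable) → [ə].
/s/ (word-final) is in the target of rule 1 but the environment (between two vowels) is not met → [s].

[səkəfˈpʰozəs]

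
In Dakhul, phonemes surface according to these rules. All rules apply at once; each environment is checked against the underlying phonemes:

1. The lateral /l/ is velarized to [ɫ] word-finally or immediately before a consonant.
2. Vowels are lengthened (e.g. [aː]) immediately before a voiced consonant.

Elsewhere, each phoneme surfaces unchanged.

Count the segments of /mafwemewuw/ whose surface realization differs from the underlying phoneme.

Segments that undergo a rule: /e/ → [eː] (rule 2); /e/ → [eː] (rule 2); /u/ → [uː] (rule 2).
All other segments surface unchanged.

3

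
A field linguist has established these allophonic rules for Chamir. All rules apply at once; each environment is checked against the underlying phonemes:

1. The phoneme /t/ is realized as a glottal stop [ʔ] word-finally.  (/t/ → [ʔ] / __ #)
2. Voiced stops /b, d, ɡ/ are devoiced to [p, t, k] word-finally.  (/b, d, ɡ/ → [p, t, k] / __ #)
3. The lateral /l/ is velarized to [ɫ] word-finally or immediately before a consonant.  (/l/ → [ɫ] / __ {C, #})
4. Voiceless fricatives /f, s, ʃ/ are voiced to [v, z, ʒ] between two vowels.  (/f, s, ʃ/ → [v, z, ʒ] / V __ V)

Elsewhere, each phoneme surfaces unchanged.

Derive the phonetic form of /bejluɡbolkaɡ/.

[bejluɡboɫkak]

/b/ — word-initial; rule 2 does not apply here → [b].
/e/ stays [e].
/j/ (between /e/ and /l/): no rule targets it → [j].
/l/ (between /j/ and /u/): rule 3 targets it, but not word-finally or immediately before a consonant → unchanged [l].
/u/ stays [u].
/ɡ/ (between /u/ and /b/) fails the environment for rule 2, so it stays [ɡ].
/b/ — between /ɡ/ and /o/; rule 2 does not apply here → [b].
/o/ stays [o].
Rule 3 applies to /l/ (between /o/ and /k/: word-finally or immediately before a consonant) → [ɫ].
/k/ — not in any rule's target class → [k].
/a/ (between /k/ and /ɡ/): no rule targets it → [a].
/ɡ/ (word-final) occurs word-finally → [k] by rule 2.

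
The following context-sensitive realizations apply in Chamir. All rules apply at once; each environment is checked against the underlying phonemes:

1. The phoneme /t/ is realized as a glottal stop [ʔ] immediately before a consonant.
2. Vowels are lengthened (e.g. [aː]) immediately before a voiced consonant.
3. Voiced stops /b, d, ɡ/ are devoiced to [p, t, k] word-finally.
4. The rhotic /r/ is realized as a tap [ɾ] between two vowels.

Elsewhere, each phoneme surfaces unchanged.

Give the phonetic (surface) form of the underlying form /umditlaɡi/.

/u/ (word-initial) occurs before a voiced consonant → [uː] by rule 2.
/m/ (between /u/ and /d/) is unaffected → [m].
/d/ (between /m/ and /i/) fails the environment for rule 3, so it stays [d].
/i/ (between /d/ and /t/): rule 2 targets it, but not before a voiced consonant → unchanged [i].
/t/ (between /i/ and /l/) occurs immediately before a consonant → [ʔ] by rule 1.
/l/ (between /t/ and /a/) is unaffected → [l].
/a/ (between /l/ and /ɡ/): before a voiced consonant, so rule 2 applies → [aː].
/ɡ/ (between /a/ and /i/) fails the environment for rule 3, so it stays [ɡ].
/i/ (word-final) fails the environment for rule 2, so it stays [i].

[uːmdiʔlaːɡi]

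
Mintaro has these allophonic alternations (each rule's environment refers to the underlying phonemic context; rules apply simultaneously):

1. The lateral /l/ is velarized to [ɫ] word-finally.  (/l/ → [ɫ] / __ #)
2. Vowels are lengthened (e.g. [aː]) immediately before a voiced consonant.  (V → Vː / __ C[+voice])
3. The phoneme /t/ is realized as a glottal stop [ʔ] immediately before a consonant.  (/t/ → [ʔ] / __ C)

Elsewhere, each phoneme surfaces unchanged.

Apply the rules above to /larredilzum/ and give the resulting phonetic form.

/l/ (word-initial) is in the target of rule 1 but the environment (word-finally) is not met → [l].
/a/ (between /l/ and /r/): before a voiced consonant, so rule 2 applies → [aː].
Rule 2 applies to /e/ (between /r/ and /d/: before a voiced consonant) → [eː].
/i/ — between /d/ and /l/, before a voiced consonant — surfaces as [iː] (rule 2).
/l/ (between /i/ and /z/) fails the environment for rule 1, so it stays [l].
/u/ meets the environment for rule 2 (before a voiced consonant) → [uː].

[laːrreːdiːlzuːm]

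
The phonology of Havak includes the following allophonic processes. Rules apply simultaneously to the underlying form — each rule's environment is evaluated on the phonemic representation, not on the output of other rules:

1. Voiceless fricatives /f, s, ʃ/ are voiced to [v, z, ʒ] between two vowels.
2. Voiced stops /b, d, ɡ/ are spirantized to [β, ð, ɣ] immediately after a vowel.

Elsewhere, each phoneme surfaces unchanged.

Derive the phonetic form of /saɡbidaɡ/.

[saɣbiðaɣ]

/s/ — word-initial; rule 1 does not apply here → [s].
/a/ — not in any rule's target class → [a].
/ɡ/ meets the environment for rule 2 (immediately after a vowel) → [ɣ].
/b/ — between /ɡ/ and /i/; rule 2 does not apply here → [b].
/i/ — not in any rule's target class → [i].
/d/ (between /i/ and /a/): immediately after a vowel, so rule 2 applies → [ð].
/a/ stays [a].
Rule 2 applies to /ɡ/ (word-final: immediately after a vowel) → [ɣ].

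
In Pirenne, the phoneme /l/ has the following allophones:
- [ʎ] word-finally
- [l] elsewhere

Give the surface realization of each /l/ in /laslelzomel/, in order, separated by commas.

Occurrence 1 (position 1): no conditioning environment matches → elsewhere allophone [l].
Occurrence 2 (position 4): no conditioning environment matches → elsewhere allophone [l].
Occurrence 3 (position 6): no conditioning environment matches → elsewhere allophone [l].
Occurrence 4 (position 11): word-finally → [ʎ].

[l], [l], [l], [ʎ]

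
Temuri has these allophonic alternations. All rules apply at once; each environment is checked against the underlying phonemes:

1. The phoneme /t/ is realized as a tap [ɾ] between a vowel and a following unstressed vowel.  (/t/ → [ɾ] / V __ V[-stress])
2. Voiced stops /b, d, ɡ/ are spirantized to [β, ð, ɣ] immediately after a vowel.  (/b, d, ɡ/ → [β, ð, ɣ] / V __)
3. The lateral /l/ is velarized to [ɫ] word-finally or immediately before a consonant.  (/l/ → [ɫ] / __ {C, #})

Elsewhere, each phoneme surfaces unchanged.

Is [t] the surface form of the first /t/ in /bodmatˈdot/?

/t/ (between /a/ and /d/) fails the environment for rule 1, so it stays [t].
The actual realization is [t], which matches [t].

Yes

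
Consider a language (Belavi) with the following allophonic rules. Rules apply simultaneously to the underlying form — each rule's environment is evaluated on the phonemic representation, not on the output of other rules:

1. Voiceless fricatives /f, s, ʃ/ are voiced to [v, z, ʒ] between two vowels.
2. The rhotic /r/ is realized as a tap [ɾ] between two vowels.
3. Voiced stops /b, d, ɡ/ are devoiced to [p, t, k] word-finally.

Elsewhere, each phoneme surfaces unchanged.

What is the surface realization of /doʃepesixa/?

[doʒepezixa]

/d/ (word-initial) is in the target of rule 3 but the environment (word-finally) is not met → [d].
Rule 1 applies to /ʃ/ (between /o/ and /e/: between two vowels) → [ʒ].
Rule 1 applies to /s/ (between /e/ and /i/: between two vowels) → [z].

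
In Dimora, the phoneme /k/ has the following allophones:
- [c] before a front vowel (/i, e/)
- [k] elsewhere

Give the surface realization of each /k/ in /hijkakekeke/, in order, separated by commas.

[k], [c], [c], [c]

Occurrence 1 (position 4): no conditioning environment matches → elsewhere allophone [k].
Occurrence 2 (position 6): before a front vowel → [c].
Occurrence 3 (position 8): before a front vowel → [c].
Occurrence 4 (position 10): before a front vowel → [c].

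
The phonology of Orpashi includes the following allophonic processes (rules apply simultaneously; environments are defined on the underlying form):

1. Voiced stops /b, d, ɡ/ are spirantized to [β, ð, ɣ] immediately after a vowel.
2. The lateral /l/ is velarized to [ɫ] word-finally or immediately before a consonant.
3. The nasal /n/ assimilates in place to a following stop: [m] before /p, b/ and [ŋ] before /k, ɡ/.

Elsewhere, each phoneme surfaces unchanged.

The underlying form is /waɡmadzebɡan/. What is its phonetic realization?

/w/ stays [w].
/a/ (between /w/ and /ɡ/): no rule targets it → [a].
/ɡ/ meets the environment for rule 1 (immediately after a vowel) → [ɣ].
/m/ — not in any rule's target class → [m].
/a/ — not in any rule's target class → [a].
/d/ (between /a/ and /z/) occurs immediately after a vowel → [ð] by rule 1.
/z/ — not in any rule's target class → [z].
/e/ — not in any rule's target class → [e].
Rule 1 applies to /b/ (between /e/ and /ɡ/: immediately after a vowel) → [β].
/ɡ/ — between /b/ and /a/; rule 1 does not apply here → [ɡ].
/a/ (between /ɡ/ and /n/) is unaffected → [a].
/n/ (word-final) is in the target of rule 3 but the environment (before a labial or velar stop) is not met → [n].

[waɣmaðzeβɡan]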